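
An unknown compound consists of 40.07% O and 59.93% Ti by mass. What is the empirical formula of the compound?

O2Ti

Assume 100 g: 40.07 g O, 59.93 g Ti.
Moles — O: 40.07 / 16.00 = 2.504 mol; Ti: 59.93 / 47.87 = 1.252 mol
Divide by the smallest (1.252 mol Ti): O 2.000, Ti 1.000
→ O2Ti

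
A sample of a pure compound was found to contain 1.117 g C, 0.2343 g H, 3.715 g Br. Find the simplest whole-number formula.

C2H5Br

C: 1.117 g ÷ 12.01 g/mol = 0.09301 mol
H: 0.2343 g ÷ 1.008 g/mol = 0.2324 mol
Br: 3.715 g ÷ 79.90 g/mol = 0.0465 mol
Divide by the smallest (0.0465 mol Br): C 2.000, H 4.999, Br 1.000
Ratio ≈ 2:5:1, so the empirical formula is C2H5Br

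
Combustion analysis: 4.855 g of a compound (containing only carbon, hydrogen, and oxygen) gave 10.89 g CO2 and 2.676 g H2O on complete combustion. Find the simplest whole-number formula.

mol C = 10.89 / 44.01 = 0.2474; mass C = 0.2474 × 12.01 = 2.972 g
mol H = 2 × (2.676 / 18.02) = 0.2970; mass H = 0.2970 × 1.008 = 0.2994 g
mass O = 4.855 − (3.271) = 1.584 g → mol O = 0.09899
Divide by the smallest (0.09899 mol O): C 2.500, H 3.000, O 1.000
Multiply by 2: C 5.00, H 6.00, O 2.00 → C5H6O2

C5H6O2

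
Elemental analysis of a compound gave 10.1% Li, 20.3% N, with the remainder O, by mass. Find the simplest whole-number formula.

Assume 100 g: 10.1 g Li, 20.3 g N, 69.6 g O.
Li: 10.1 g ÷ 6.94 g/mol = 1.455 mol
N: 20.3 g ÷ 14.01 g/mol = 1.449 mol
O: 69.6 g ÷ 16.00 g/mol = 4.35 mol
Divide by the smallest (1.449 mol N): Li 1.004, N 1.000, O 3.002
Ratio ≈ 1:1:3, so the empirical formula is LiNO3

LiNO3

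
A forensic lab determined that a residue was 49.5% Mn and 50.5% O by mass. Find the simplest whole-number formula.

Assume 100 g: 49.5 g Mn, 50.5 g O.
Moles — Mn: 49.5 / 54.94 = 0.901 mol; O: 50.5 / 16.00 = 3.156 mol
Ratios (÷ 0.901): Mn 1.000, O 3.503
×2: Mn 2.00, O 7.01 → Mn2O7

Mn2O7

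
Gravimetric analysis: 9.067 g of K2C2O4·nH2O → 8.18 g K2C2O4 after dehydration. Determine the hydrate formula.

Mass of water lost = 9.067 − 8.18 = 0.887 g → 0.887 / 18.02 = 0.04922 mol H2O
Molar mass of K2C2O4 = 166.22 g/mol → mol K2C2O4 = 8.18 / 166.22 = 0.04921
n = 0.04922 / 0.04921 = 1.00 ≈ 1 → K2C2O4·H2O

K2C2O4·H2O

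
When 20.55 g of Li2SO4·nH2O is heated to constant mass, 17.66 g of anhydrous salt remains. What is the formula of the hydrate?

Li2SO4·H2O

Mass of water lost = 20.55 − 17.66 = 2.89 g → 2.89 / 18.02 = 0.1604 mol H2O
Molar mass of Li2SO4 = 109.95 g/mol → mol Li2SO4 = 17.66 / 109.95 = 0.1606
n = 0.1604 / 0.1606 = 1.00 ≈ 1 → Li2SO4·H2O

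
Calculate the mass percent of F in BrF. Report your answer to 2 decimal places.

19.21%

Molar mass = 1(79.90) + 1(19.00) = 98.900 g/mol
Mass of F per mole = 1 × 19.00 = 19.000 g
% F = 19.000 / 98.900 × 100 = 19.21%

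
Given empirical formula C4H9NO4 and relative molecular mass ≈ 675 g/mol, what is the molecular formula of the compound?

C20H45N5O20

Empirical-formula mass = 135.12 g/mol
n = 675 / 135.12 = 5.00 ≈ 5
Molecular formula = (C4H9NO4)5 = C20H45N5O20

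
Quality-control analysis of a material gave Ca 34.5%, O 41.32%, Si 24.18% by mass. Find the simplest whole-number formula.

Assume 100 g: 34.5 g Ca, 41.32 g O, 24.18 g Si.
n(Ca) = 34.5/40.08 = 0.8608, n(O) = 41.32/16.00 = 2.583, n(Si) = 24.18/28.09 = 0.8608
Ratios (÷ 0.8608): Ca 1.000, O 3.000, Si 1.000
→ CaO3Si

CaO3Si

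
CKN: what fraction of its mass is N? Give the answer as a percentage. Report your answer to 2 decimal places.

Molar mass = 1(12.01) + 1(39.10) + 1(14.01) = 65.120 g/mol
Mass of N per mole = 1 × 14.01 = 14.010 g
% N = 14.010 / 65.120 × 100 = 21.51%

21.51%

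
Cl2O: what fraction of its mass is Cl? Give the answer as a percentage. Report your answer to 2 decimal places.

81.59%

Molar mass = 2(35.45) + 1(16.00) = 86.900 g/mol
Mass of Cl per mole = 2 × 35.45 = 70.900 g
% Cl = 70.900 / 86.900 × 100 = 81.59%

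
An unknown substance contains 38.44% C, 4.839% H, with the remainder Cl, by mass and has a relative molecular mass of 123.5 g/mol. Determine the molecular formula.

Assume 100 g: 38.44 g C, 4.839 g H, 56.721 g Cl.
n(C) = 38.44/12.01 = 3.201, n(H) = 4.839/1.008 = 4.801, n(Cl) = 56.721/35.45 = 1.6
Divide by the smallest (1.6 mol Cl): C 2.000, H 3.000, Cl 1.000
≈ 2:3:1 → C2H3Cl
Empirical-formula mass = 62.49 g/mol
n = 123.5 / 62.49 = 1.98 ≈ 2
Molecular formula = (C2H3Cl)×2 = C4H6Cl2

C4H6Cl2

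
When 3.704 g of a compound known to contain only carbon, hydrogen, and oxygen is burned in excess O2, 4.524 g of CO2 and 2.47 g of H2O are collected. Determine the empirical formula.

C3H8O4

mol C = 4.524 / 44.01 = 0.1028; mass C = 0.1028 × 12.01 = 1.235 g
mol H = 2 × (2.47 / 18.02) = 0.2741; mass H = 0.2741 × 1.008 = 0.2763 g
mass O = 3.704 − (1.511) = 2.193 g → mol O = 0.1371
Divide by the smallest (0.1028 mol C): C 1.000, H 2.667, O 1.333
Multiply by 3: C 3.00, H 8.00, O 4.00 → C3H8O4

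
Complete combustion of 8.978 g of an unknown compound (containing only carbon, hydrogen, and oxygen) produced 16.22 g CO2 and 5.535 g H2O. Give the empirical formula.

mol C = 16.22 / 44.01 = 0.3686; mass C = 0.3686 × 12.01 = 4.426 g
mol H = 2 × (5.535 / 18.02) = 0.6143; mass H = 0.6143 × 1.008 = 0.6192 g
mass O = 8.978 − (5.046) = 3.932 g → mol O = 0.2458
Divide by the smallest (0.2458 mol O): C 1.500, H 2.499, O 1.000
Scaling by 2: C 3.00, H 5.00, O 2.00 → C3H5O2

C3H5O2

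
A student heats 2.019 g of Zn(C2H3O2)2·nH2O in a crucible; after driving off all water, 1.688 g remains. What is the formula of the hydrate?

Zn(C2H3O2)2·2H2O

Mass of water lost = 2.019 − 1.688 = 0.331 g → 0.331 / 18.02 = 0.01837 mol H2O
Molar mass of Zn(C2H3O2)2 = 183.47 g/mol → mol Zn(C2H3O2)2 = 1.688 / 183.47 = 0.009201
n = 0.01837 / 0.009201 = 2.00 ≈ 2 → Zn(C2H3O2)2·2H2O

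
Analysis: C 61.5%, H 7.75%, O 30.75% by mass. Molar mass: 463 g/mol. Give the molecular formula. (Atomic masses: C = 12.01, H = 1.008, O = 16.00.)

C24H36O9

Assume 100 g: 61.5 g C, 7.75 g H, 30.75 g O.
n(C) = 61.5/12.01 = 5.121, n(H) = 7.75/1.008 = 7.688, n(O) = 30.75/16.00 = 1.922
Smallest is O at 1.922 mol; normalising gives C 2.664, H 4.001, O 1.000
×3: C 7.99, H 12.00, O 3.00 → C8H12O3
Empirical-formula mass = 156.18 g/mol
n = 463 / 156.18 = 2.96 ≈ 3
Molecular formula = (C8H12O3)×3 = C24H36O9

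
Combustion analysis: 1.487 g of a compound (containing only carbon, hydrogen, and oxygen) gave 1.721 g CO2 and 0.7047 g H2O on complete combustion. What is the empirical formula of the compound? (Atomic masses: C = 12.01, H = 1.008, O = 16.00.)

mol C = 1.721 / 44.01 = 0.03910; mass C = 0.03910 × 12.01 = 0.4696 g
mol H = 2 × (0.7047 / 18.02) = 0.07821; mass H = 0.07821 × 1.008 = 0.07884 g
mass O = 1.487 − (0.5485) = 0.9385 g → mol O = 0.05866
Ratios (÷ 0.0391): C 1.000, H 2.000, O 1.500
Scaling by 2: C 2.00, H 4.00, O 3.00 → C2H4O3

C2H4O3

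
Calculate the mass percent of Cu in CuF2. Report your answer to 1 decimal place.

62.6%

Molar mass = 1(63.55) + 2(19.00) = 101.550 g/mol
Mass of Cu per mole = 1 × 63.55 = 63.550 g
% Cu = 63.550 / 101.550 × 100 = 62.6%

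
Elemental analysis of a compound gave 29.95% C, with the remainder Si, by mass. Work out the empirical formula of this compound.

CSi

Assume 100 g: 29.95 g C, 70.05 g Si.
Moles — C: 29.95 / 12.01 = 2.494 mol; Si: 70.05 / 28.09 = 2.494 mol
Smallest is C at 2.494 mol; normalising gives C 1.000, Si 1.000
≈ 1:1 → CSi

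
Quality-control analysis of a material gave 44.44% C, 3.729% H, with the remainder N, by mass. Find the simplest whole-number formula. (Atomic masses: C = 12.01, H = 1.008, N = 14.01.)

Assume 100 g: 44.44 g C, 3.729 g H, 51.831 g N.
Moles — C: 44.44 / 12.01 = 3.7 mol; H: 3.729 / 1.008 = 3.699 mol; N: 51.831 / 14.01 = 3.7 mol
Smallest is H at 3.699 mol; normalising gives C 1.000, H 1.000, N 1.000
≈ 1:1:1 → CHN

CHN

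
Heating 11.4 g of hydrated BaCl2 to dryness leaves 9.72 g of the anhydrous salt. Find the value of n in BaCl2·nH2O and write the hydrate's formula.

BaCl2·2H2O

Mass of water lost = 11.4 − 9.72 = 1.68 g → 1.68 / 18.02 = 0.09323 mol H2O
Molar mass of BaCl2 = 208.23 g/mol → mol BaCl2 = 9.72 / 208.23 = 0.04668
n = 0.09323 / 0.04668 = 2.00 ≈ 2 → BaCl2·2H2O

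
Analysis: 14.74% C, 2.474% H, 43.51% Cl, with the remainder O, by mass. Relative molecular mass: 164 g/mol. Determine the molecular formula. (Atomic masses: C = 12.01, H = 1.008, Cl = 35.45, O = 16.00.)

Assume 100 g: 14.74 g C, 2.474 g H, 43.51 g Cl, 39.276 g O.
Moles — C: 14.74 / 12.01 = 1.227 mol; H: 2.474 / 1.008 = 2.454 mol; Cl: 43.51 / 35.45 = 1.227 mol; O: 39.276 / 16.00 = 2.455 mol
Divide by the smallest (1.227 mol C): C 1.000, H 2.000, Cl 1.000, O 2.000
≈ 1:2:1:2 → CH2ClO2
Empirical-formula mass = 81.48 g/mol
n = 164 / 81.48 = 2.01 ≈ 2
Molecular formula = (CH2ClO2)×2 = C2H4Cl2O4

C2H4Cl2O4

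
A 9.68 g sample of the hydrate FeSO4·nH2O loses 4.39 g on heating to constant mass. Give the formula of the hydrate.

FeSO4·7H2O

Mass of anhydrous FeSO4 = 9.68 − 4.39 = 5.29 g
mol H2O = 4.39 / 18.02 = 0.2436
Molar mass of FeSO4 = 151.92 g/mol → mol FeSO4 = 5.29 / 151.92 = 0.03482
n = 0.2436 / 0.03482 = 7.00 ≈ 7 → FeSO4·7H2O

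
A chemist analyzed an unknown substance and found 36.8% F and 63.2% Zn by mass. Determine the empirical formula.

F2Zn

Assume 100 g: 36.8 g F, 63.2 g Zn.
Moles — F: 36.8 / 19.00 = 1.937 mol; Zn: 63.2 / 65.38 = 0.9667 mol
Ratios (÷ 0.9667): F 2.004, Zn 1.000
→ F2Zn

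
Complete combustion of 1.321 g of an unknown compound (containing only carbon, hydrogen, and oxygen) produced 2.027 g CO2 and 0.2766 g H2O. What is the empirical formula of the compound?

mol C = 2.027 / 44.01 = 0.04606; mass C = 0.04606 × 12.01 = 0.5532 g
mol H = 2 × (0.2766 / 18.02) = 0.03070; mass H = 0.03070 × 1.008 = 0.03094 g
mass O = 1.321 − (0.5841) = 0.7369 g → mol O = 0.04606
Ratios (÷ 0.0307): C 1.500, H 1.000, O 1.500
Multiply by 2: C 3.00, H 2.00, O 3.00 → C3H2O3

C3H2O3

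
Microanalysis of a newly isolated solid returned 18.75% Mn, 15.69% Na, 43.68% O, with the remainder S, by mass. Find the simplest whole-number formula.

MnNa2O8S2

Assume 100 g: 18.75 g Mn, 15.69 g Na, 43.68 g O, 21.88 g S.
n(Mn) = 18.75/54.94 = 0.3413, n(Na) = 15.69/22.99 = 0.6825, n(O) = 43.68/16.00 = 2.73, n(S) = 21.88/32.07 = 0.6823
Divide by the smallest (0.3413 mol Mn): Mn 1.000, Na 2.000, O 7.999, S 1.999
Ratio ≈ 1:2:8:2, so the empirical formula is MnNa2O8S2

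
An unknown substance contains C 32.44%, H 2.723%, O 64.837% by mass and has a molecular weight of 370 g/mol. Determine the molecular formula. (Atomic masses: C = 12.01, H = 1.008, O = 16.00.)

Assume 100 g: 32.44 g C, 2.723 g H, 64.837 g O.
C: 32.44 g ÷ 12.01 g/mol = 2.701 mol
H: 2.723 g ÷ 1.008 g/mol = 2.701 mol
O: 64.837 g ÷ 16.00 g/mol = 4.052 mol
Divide by the smallest (2.701 mol C): C 1.000, H 1.000, O 1.500
Scaling by 2: C 2.00, H 2.00, O 3.00 → C2H2O3
Empirical-formula mass = 74.04 g/mol
n = 370 / 74.04 = 5.00 ≈ 5
Molecular formula = (C2H2O3)×5 = C10H10O15

C10H10O15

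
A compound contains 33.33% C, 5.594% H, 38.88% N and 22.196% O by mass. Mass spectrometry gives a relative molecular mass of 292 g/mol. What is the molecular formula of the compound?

Assume 100 g: 33.33 g C, 5.594 g H, 38.88 g N, 22.196 g O.
n(C) = 33.33/12.01 = 2.775, n(H) = 5.594/1.008 = 5.55, n(N) = 38.88/14.01 = 2.775, n(O) = 22.196/16.00 = 1.387
Ratios (÷ 1.387): C 2.000, H 4.000, N 2.000, O 1.000
≈ 2:4:2:1 → C2H4N2O
Empirical-formula mass = 72.07 g/mol
n = 292 / 72.07 = 4.05 ≈ 4
Molecular formula = (C2H4N2O)×4 = C8H16N8O4

C8H16N8O4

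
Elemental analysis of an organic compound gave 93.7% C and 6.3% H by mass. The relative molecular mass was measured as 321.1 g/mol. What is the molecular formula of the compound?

Assume 100 g: 93.7 g C, 6.3 g H.
C: 93.7 g ÷ 12.01 g/mol = 7.802 mol
H: 6.3 g ÷ 1.008 g/mol = 6.25 mol
Smallest is H at 6.25 mol; normalising gives C 1.248, H 1.000
Multiply by 4: C 4.99, H 4.00 → C5H4
Empirical-formula mass = 64.08 g/mol
n = 321.1 / 64.08 = 5.01 ≈ 5
Molecular formula = (C5H4)×5 = C25H20

C25H20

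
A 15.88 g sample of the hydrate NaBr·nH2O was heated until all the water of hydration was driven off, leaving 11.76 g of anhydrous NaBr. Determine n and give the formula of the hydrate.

NaBr·2H2O

Mass of water lost = 15.88 − 11.76 = 4.12 g → 4.12 / 18.02 = 0.2286 mol H2O
Molar mass of NaBr = 102.89 g/mol → mol NaBr = 11.76 / 102.89 = 0.1143
n = 0.2286 / 0.1143 = 2.00 ≈ 2 → NaBr·2H2O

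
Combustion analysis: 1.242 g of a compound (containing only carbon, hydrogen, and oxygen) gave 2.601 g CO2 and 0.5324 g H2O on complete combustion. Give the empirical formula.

mol C = 2.601 / 44.01 = 0.05910; mass C = 0.05910 × 12.01 = 0.7098 g
mol H = 2 × (0.5324 / 18.02) = 0.05909; mass H = 0.05909 × 1.008 = 0.05956 g
mass O = 1.242 − (0.7694) = 0.4726 g → mol O = 0.02954
Smallest is O at 0.02954 mol; normalising gives C 2.001, H 2.000, O 1.000
→ C2H2O

C2H2O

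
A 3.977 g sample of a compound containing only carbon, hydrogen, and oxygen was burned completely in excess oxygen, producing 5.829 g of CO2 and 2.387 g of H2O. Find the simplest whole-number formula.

mol C = 5.829 / 44.01 = 0.1324; mass C = 0.1324 × 12.01 = 1.591 g
mol H = 2 × (2.387 / 18.02) = 0.2649; mass H = 0.2649 × 1.008 = 0.2670 g
mass O = 3.977 − (1.858) = 2.119 g → mol O = 0.1325
Divide by the smallest (0.1324 mol C): C 1.000, H 2.000, O 1.000
≈ 1:2:1 → CH2O

CH2O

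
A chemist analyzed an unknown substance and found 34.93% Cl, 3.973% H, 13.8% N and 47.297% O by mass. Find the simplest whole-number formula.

Assume 100 g: 34.93 g Cl, 3.973 g H, 13.8 g N, 47.297 g O.
Cl: 34.93 g ÷ 35.45 g/mol = 0.9853 mol
H: 3.973 g ÷ 1.008 g/mol = 3.941 mol
N: 13.8 g ÷ 14.01 g/mol = 0.985 mol
O: 47.297 g ÷ 16.00 g/mol = 2.956 mol
Divide by the smallest (0.985 mol N): Cl 1.000, H 4.001, N 1.000, O 3.001
Ratio ≈ 1:4:1:3, so the empirical formula is ClH4NO3

ClH4NO3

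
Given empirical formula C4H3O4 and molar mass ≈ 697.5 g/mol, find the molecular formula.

C24H18O24

Empirical-formula mass = 115.06 g/mol
n = 697.5 / 115.06 = 6.06 ≈ 6
Molecular formula = (C4H3O4)6 = C24H18O24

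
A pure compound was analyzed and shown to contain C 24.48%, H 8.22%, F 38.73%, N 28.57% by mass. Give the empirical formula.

Assume 100 g: 24.48 g C, 8.22 g H, 38.73 g F, 28.57 g N.
Moles — C: 24.48 / 12.01 = 2.038 mol; H: 8.22 / 1.008 = 8.155 mol; F: 38.73 / 19.00 = 2.038 mol; N: 28.57 / 14.01 = 2.039 mol
Divide by the smallest (2.038 mol C): C 1.000, H 4.001, F 1.000, N 1.000
Ratio ≈ 1:4:1:1, so the empirical formula is CH4FN

CH4FN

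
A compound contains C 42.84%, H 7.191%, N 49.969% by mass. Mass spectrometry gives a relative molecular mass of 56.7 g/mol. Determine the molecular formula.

C2H4N2

Assume 100 g: 42.84 g C, 7.191 g H, 49.969 g N.
n(C) = 42.84/12.01 = 3.567, n(H) = 7.191/1.008 = 7.134, n(N) = 49.969/14.01 = 3.567
Divide by the smallest (3.567 mol N): C 1.000, H 2.000, N 1.000
Ratio ≈ 1:2:1, so the empirical formula is CH2N
Empirical-formula mass = 28.04 g/mol
n = 56.7 / 28.04 = 2.02 ≈ 2
Molecular formula = (CH2N)×2 = C2H4N2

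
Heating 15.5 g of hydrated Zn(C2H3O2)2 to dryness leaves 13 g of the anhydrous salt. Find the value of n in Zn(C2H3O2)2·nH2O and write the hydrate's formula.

Mass of water lost = 15.5 − 13 = 2.5 g → 2.5 / 18.02 = 0.1387 mol H2O
Molar mass of Zn(C2H3O2)2 = 183.47 g/mol → mol Zn(C2H3O2)2 = 13 / 183.47 = 0.07086
n = 0.1387 / 0.07086 = 1.96 ≈ 2 → Zn(C2H3O2)2·2H2O

Zn(C2H3O2)2·2H2O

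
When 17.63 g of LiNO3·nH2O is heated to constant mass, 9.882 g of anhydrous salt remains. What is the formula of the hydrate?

LiNO3·3H2O

Mass of water lost = 17.63 − 9.882 = 7.748 g → 7.748 / 18.02 = 0.43 mol H2O
Molar mass of LiNO3 = 68.95 g/mol → mol LiNO3 = 9.882 / 68.95 = 0.1433
n = 0.43 / 0.1433 = 3.00 ≈ 3 → LiNO3·3H2O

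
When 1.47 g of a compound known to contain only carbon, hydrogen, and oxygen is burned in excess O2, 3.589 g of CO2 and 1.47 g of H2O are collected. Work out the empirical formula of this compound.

mol C = 3.589 / 44.01 = 0.08155; mass C = 0.08155 × 12.01 = 0.9794 g
mol H = 2 × (1.47 / 18.02) = 0.1632; mass H = 0.1632 × 1.008 = 0.1645 g
mass O = 1.47 − (1.144) = 0.3261 g → mol O = 0.02038
Ratios (÷ 0.02038): C 4.001, H 8.004, O 1.000
Ratio ≈ 4:8:1, so the empirical formula is C4H8O

C4H8O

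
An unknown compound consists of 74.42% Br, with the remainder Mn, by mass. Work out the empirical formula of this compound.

Br2Mn

Assume 100 g: 74.42 g Br, 25.58 g Mn.
Br: 74.42 g ÷ 79.90 g/mol = 0.9314 mol
Mn: 25.58 g ÷ 54.94 g/mol = 0.4656 mol
Divide by the smallest (0.4656 mol Mn): Br 2.000, Mn 1.000
≈ 2:1 → Br2Mn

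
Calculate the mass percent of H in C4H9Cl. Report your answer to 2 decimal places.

9.80%

Molar mass = 4(12.01) + 9(1.008) + 1(35.45) = 92.562 g/mol
Mass of H per mole = 9 × 1.008 = 9.072 g
% H = 9.072 / 92.562 × 100 = 9.80%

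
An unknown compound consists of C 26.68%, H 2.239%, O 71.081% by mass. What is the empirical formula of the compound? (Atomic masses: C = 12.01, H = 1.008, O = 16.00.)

Assume 100 g: 26.68 g C, 2.239 g H, 71.081 g O.
n(C) = 26.68/12.01 = 2.221, n(H) = 2.239/1.008 = 2.221, n(O) = 71.081/16.00 = 4.443
Ratios (÷ 2.221): C 1.000, H 1.000, O 2.000
Ratio ≈ 1:1:2, so the empirical formula is CHO2

CHO2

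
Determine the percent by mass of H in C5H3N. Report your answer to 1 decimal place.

Molar mass = 5(12.01) + 3(1.008) + 1(14.01) = 77.084 g/mol
Mass of H per mole = 3 × 1.008 = 3.024 g
% H = 3.024 / 77.084 × 100 = 3.9%

3.9%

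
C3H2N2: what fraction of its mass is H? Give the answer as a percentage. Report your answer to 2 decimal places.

3.05%

Molar mass = 3(12.01) + 2(1.008) + 2(14.01) = 66.066 g/mol
Mass of H per mole = 2 × 1.008 = 2.016 g
% H = 2.016 / 66.066 × 100 = 3.05%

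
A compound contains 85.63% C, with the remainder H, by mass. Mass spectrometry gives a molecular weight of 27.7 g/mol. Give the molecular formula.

Assume 100 g: 85.63 g C, 14.37 g H.
C: 85.63 g ÷ 12.01 g/mol = 7.13 mol
H: 14.37 g ÷ 1.008 g/mol = 14.26 mol
Divide by the smallest (7.13 mol C): C 1.000, H 1.999
→ CH2
Empirical-formula mass = 14.03 g/mol
n = 27.7 / 14.03 = 1.97 ≈ 2
Molecular formula = (CH2)×2 = C2H4

C2H4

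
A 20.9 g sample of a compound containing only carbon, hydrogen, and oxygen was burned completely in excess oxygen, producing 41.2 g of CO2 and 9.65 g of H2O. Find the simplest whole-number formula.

C7H8O4

mol C = 41.2 / 44.01 = 0.9362; mass C = 0.9362 × 12.01 = 11.24 g
mol H = 2 × (9.65 / 18.02) = 1.071; mass H = 1.071 × 1.008 = 1.080 g
mass O = 20.9 − (12.32) = 8.577 g → mol O = 0.5361
Ratios (÷ 0.5361): C 1.746, H 1.998, O 1.000
Multiply by 4: C 6.99, H 7.99, O 4.00 → C7H8O4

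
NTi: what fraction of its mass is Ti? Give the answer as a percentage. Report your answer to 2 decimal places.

Molar mass = 1(14.01) + 1(47.87) = 61.880 g/mol
Mass of Ti per mole = 1 × 47.87 = 47.870 g
% Ti = 47.870 / 61.880 × 100 = 77.36%

77.36%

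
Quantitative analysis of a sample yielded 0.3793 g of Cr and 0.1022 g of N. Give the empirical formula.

Cr: 0.3793 g ÷ 52.00 g/mol = 0.007294 mol
N: 0.1022 g ÷ 14.01 g/mol = 0.007295 mol
Ratios (÷ 0.007294): Cr 1.000, N 1.000
→ CrN

CrN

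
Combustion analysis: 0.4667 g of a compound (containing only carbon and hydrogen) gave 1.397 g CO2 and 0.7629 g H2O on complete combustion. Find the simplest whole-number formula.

C3H8

mol C = 1.397 / 44.01 = 0.03174; mass C = 0.03174 × 12.01 = 0.3812 g
mol H = 2 × (0.7629 / 18.02) = 0.08467; mass H = 0.08467 × 1.008 = 0.08535 g
Divide by the smallest (0.03174 mol C): C 1.000, H 2.667
Scaling by 3: C 3.00, H 8.00 → C3H8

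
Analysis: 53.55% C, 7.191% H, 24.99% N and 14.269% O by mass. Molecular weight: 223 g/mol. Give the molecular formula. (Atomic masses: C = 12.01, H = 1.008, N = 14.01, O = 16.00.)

C10H16N4O2

Assume 100 g: 53.55 g C, 7.191 g H, 24.99 g N, 14.269 g O.
n(C) = 53.55/12.01 = 4.459, n(H) = 7.191/1.008 = 7.134, n(N) = 24.99/14.01 = 1.784, n(O) = 14.269/16.00 = 0.8918
Divide by the smallest (0.8918 mol O): C 5.000, H 7.999, N 2.000, O 1.000
Ratio ≈ 5:8:2:1, so the empirical formula is C5H8N2O
Empirical-formula mass = 112.13 g/mol
n = 223 / 112.13 = 1.99 ≈ 2
Molecular formula = (C5H8N2O)×2 = C10H16N4O2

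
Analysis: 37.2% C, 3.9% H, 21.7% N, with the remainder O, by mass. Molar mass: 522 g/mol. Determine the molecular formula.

Assume 100 g: 37.2 g C, 3.9 g H, 21.7 g N, 37.2 g O.
Moles — C: 37.2 / 12.01 = 3.097 mol; H: 3.9 / 1.008 = 3.869 mol; N: 21.7 / 14.01 = 1.549 mol; O: 37.2 / 16.00 = 2.325 mol
Divide by the smallest (1.549 mol N): C 2.000, H 2.498, N 1.000, O 1.501
×2: C 4.00, H 5.00, N 2.00, O 3.00 → C4H5N2O3
Empirical-formula mass = 129.10 g/mol
n = 522 / 129.10 = 4.04 ≈ 4
Molecular formula = (C4H5N2O3)×4 = C16H20N8O12

C16H20N8O12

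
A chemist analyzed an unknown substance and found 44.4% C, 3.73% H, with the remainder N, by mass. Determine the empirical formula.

Assume 100 g: 44.4 g C, 3.73 g H, 51.87 g N.
Moles — C: 44.4 / 12.01 = 3.697 mol; H: 3.73 / 1.008 = 3.7 mol; N: 51.87 / 14.01 = 3.702 mol
Smallest is C at 3.697 mol; normalising gives C 1.000, H 1.001, N 1.001
≈ 1:1:1 → CHN

CHN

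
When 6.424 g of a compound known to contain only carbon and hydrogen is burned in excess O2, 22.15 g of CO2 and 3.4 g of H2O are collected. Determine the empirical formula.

mol C = 22.15 / 44.01 = 0.5033; mass C = 0.5033 × 12.01 = 6.045 g
mol H = 2 × (3.4 / 18.02) = 0.3774; mass H = 0.3774 × 1.008 = 0.3804 g
Divide by the smallest (0.3774 mol H): C 1.334, H 1.000
Scaling by 3: C 4.00, H 3.00 → C4H3

C4H3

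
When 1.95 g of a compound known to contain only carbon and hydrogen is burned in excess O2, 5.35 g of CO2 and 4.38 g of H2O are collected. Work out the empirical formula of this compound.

CH4

mol C = 5.35 / 44.01 = 0.1216; mass C = 0.1216 × 12.01 = 1.460 g
mol H = 2 × (4.38 / 18.02) = 0.4861; mass H = 0.4861 × 1.008 = 0.4900 g
Ratios (÷ 0.1216): C 1.000, H 3.999
≈ 1:4 → CH4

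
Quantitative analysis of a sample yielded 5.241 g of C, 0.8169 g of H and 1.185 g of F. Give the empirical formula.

n(C) = 5.241/12.01 = 0.4364, n(H) = 0.8169/1.008 = 0.8104, n(F) = 1.185/19.00 = 0.06237
Ratios (÷ 0.06237): C 6.997, H 12.994, F 1.000
≈ 7:13:1 → C7H13F

C7H13F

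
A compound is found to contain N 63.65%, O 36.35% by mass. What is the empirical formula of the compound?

Assume 100 g: 63.65 g N, 36.35 g O.
Moles — N: 63.65 / 14.01 = 4.543 mol; O: 36.35 / 16.00 = 2.272 mol
Divide by the smallest (2.272 mol O): N 2.000, O 1.000
≈ 2:1 → N2O

N2O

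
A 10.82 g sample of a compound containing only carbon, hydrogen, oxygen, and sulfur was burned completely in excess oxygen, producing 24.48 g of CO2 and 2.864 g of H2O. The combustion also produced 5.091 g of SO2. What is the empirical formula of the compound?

C7H4OS

mol C = 24.48 / 44.01 = 0.5562; mass C = 0.5562 × 12.01 = 6.680 g
mol H = 2 × (2.864 / 18.02) = 0.3179; mass H = 0.3179 × 1.008 = 0.3204 g
mol S = 5.091 / 64.07 = 0.07946; mass S = 2.548 g
mass O = 10.82 − (9.549) = 1.271 g → mol O = 0.07943
Smallest is O at 0.07943 mol; normalising gives C 7.003, H 4.002, O 1.000, S 1.000
→ C7H4OS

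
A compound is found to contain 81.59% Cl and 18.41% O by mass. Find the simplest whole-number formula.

Assume 100 g: 81.59 g Cl, 18.41 g O.
n(Cl) = 81.59/35.45 = 2.302, n(O) = 18.41/16.00 = 1.151
Divide by the smallest (1.151 mol O): Cl 2.000, O 1.000
Ratio ≈ 2:1, so the empirical formula is Cl2O

Cl2O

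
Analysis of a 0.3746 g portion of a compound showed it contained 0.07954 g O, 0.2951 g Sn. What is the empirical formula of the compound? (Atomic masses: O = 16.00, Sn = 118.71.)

O2Sn

O: 0.07954 g ÷ 16.00 g/mol = 0.004971 mol
Sn: 0.2951 g ÷ 118.71 g/mol = 0.002486 mol
Divide by the smallest (0.002486 mol Sn): O 2.000, Sn 1.000
≈ 2:1 → O2Sn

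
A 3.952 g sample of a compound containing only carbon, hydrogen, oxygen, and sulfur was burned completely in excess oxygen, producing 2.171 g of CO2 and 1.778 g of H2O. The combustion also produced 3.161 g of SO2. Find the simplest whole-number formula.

mol C = 2.171 / 44.01 = 0.04933; mass C = 0.04933 × 12.01 = 0.5924 g
mol H = 2 × (1.778 / 18.02) = 0.1973; mass H = 0.1973 × 1.008 = 0.1989 g
mol S = 3.161 / 64.07 = 0.04934; mass S = 1.582 g
mass O = 3.952 − (2.374) = 1.578 g → mol O = 0.09865
Divide by the smallest (0.04933 mol C): C 1.000, H 4.000, O 2.000, S 1.000
Ratio ≈ 1:4:2:1, so the empirical formula is CH4O2S

CH4O2S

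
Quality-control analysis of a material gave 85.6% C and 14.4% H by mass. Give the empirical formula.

Assume 100 g: 85.6 g C, 14.4 g H.
C: 85.6 g ÷ 12.01 g/mol = 7.127 mol
H: 14.4 g ÷ 1.008 g/mol = 14.29 mol
Ratios (÷ 7.127): C 1.000, H 2.004
→ CH2

CH2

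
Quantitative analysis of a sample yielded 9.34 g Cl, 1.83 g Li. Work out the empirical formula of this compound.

Moles — Cl: 9.34 / 35.45 = 0.2635 mol; Li: 1.83 / 6.94 = 0.2637 mol
Ratios (÷ 0.2635): Cl 1.000, Li 1.001
Ratio ≈ 1:1, so the empirical formula is ClLi

ClLi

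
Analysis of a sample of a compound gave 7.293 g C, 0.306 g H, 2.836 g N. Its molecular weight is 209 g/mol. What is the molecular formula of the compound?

C12H6N4

n(C) = 7.293/12.01 = 0.6072, n(H) = 0.306/1.008 = 0.3036, n(N) = 2.836/14.01 = 0.2024
Ratios (÷ 0.2024): C 3.000, H 1.500, N 1.000
×2: C 6.00, H 3.00, N 2.00 → C6H3N2
Empirical-formula mass = 103.10 g/mol
n = 209 / 103.10 = 2.03 ≈ 2
Molecular formula = (C6H3N2)×2 = C12H6N4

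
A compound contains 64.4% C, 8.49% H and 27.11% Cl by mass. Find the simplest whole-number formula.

C7H11Cl

Assume 100 g: 64.4 g C, 8.49 g H, 27.11 g Cl.
Moles — C: 64.4 / 12.01 = 5.362 mol; H: 8.49 / 1.008 = 8.423 mol; Cl: 27.11 / 35.45 = 0.7647 mol
Smallest is Cl at 0.7647 mol; normalising gives C 7.012, H 11.014, Cl 1.000
≈ 7:11:1 → C7H11Cl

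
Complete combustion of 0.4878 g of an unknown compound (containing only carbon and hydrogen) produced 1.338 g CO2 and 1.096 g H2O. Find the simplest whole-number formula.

mol C = 1.338 / 44.01 = 0.03040; mass C = 0.03040 × 12.01 = 0.3651 g
mol H = 2 × (1.096 / 18.02) = 0.1216; mass H = 0.1216 × 1.008 = 0.1226 g
Ratios (÷ 0.0304): C 1.000, H 4.001
Ratio ≈ 1:4, so the empirical formula is CH4

CH4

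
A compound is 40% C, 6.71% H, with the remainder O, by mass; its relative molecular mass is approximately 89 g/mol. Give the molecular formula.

C3H6O3

Assume 100 g: 40 g C, 6.71 g H, 53.29 g O.
C: 40 g ÷ 12.01 g/mol = 3.331 mol
H: 6.71 g ÷ 1.008 g/mol = 6.657 mol
O: 53.29 g ÷ 16.00 g/mol = 3.331 mol
Smallest is C at 3.331 mol; normalising gives C 1.000, H 1.999, O 1.000
Ratio ≈ 1:2:1, so the empirical formula is CH2O
Empirical-formula mass = 30.03 g/mol
n = 89 / 30.03 = 2.96 ≈ 3
Molecular formula = (CH2O)×3 = C3H6O3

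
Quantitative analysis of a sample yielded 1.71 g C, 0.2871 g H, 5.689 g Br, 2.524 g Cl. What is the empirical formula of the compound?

C2H4BrCl

Moles — C: 1.71 / 12.01 = 0.1424 mol; H: 0.2871 / 1.008 = 0.2848 mol; Br: 5.689 / 79.90 = 0.0712 mol; Cl: 2.524 / 35.45 = 0.0712 mol
Divide by the smallest (0.0712 mol Cl): C 2.000, H 4.000, Br 1.000, Cl 1.000
Ratio ≈ 2:4:1:1, so the empirical formula is C2H4BrCl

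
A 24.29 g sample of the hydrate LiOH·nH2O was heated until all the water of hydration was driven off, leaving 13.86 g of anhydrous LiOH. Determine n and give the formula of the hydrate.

Mass of water lost = 24.29 − 13.86 = 10.43 g → 10.43 / 18.02 = 0.5788 mol H2O
Molar mass of LiOH = 23.95 g/mol → mol LiOH = 13.86 / 23.95 = 0.5788
n = 0.5788 / 0.5788 = 1.00 ≈ 1 → LiOH·H2O

LiOH·H2O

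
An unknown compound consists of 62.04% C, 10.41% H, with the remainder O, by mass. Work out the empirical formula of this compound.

Assume 100 g: 62.04 g C, 10.41 g H, 27.55 g O.
n(C) = 62.04/12.01 = 5.166, n(H) = 10.41/1.008 = 10.33, n(O) = 27.55/16.00 = 1.722
Ratios (÷ 1.722): C 3.000, H 5.998, O 1.000
→ C3H6O

C3H6O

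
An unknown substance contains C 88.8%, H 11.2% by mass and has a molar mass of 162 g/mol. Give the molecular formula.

Assume 100 g: 88.8 g C, 11.2 g H.
Moles — C: 88.8 / 12.01 = 7.394 mol; H: 11.2 / 1.008 = 11.11 mol
Smallest is C at 7.394 mol; normalising gives C 1.000, H 1.503
Scaling by 2: C 2.00, H 3.01 → C2H3
Empirical-formula mass = 27.04 g/mol
n = 162 / 27.04 = 5.99 ≈ 6
Molecular formula = (C2H3)×6 = C12H18

C12H18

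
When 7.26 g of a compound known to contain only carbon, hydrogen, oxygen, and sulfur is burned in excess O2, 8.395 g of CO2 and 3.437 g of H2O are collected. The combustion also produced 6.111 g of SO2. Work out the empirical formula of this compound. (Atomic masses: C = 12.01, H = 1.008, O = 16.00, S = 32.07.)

mol C = 8.395 / 44.01 = 0.1908; mass C = 0.1908 × 12.01 = 2.291 g
mol H = 2 × (3.437 / 18.02) = 0.3815; mass H = 0.3815 × 1.008 = 0.3845 g
mol S = 6.111 / 64.07 = 0.09538; mass S = 3.059 g
mass O = 7.26 − (5.734) = 1.526 g → mol O = 0.09536
Smallest is O at 0.09536 mol; normalising gives C 2.000, H 4.000, O 1.000, S 1.000
≈ 2:4:1:1 → C2H4OS

C2H4OS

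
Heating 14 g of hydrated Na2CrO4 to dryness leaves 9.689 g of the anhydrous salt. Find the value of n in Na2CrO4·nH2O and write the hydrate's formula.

Mass of water lost = 14 − 9.689 = 4.311 g → 4.311 / 18.02 = 0.2392 mol H2O
Molar mass of Na2CrO4 = 161.98 g/mol → mol Na2CrO4 = 9.689 / 161.98 = 0.05982
n = 0.2392 / 0.05982 = 4.00 ≈ 4 → Na2CrO4·4H2O

Na2CrO4·4H2O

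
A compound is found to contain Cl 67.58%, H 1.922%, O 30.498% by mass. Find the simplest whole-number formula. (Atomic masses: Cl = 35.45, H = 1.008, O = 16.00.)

ClHO

Assume 100 g: 67.58 g Cl, 1.922 g H, 30.498 g O.
n(Cl) = 67.58/35.45 = 1.906, n(H) = 1.922/1.008 = 1.907, n(O) = 30.498/16.00 = 1.906
Divide by the smallest (1.906 mol O): Cl 1.000, H 1.000, O 1.000
Ratio ≈ 1:1:1, so the empirical formula is ClHO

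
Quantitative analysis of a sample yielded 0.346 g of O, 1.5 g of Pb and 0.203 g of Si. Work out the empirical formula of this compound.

O: 0.346 g ÷ 16.00 g/mol = 0.02162 mol
Pb: 1.5 g ÷ 207.2 g/mol = 0.007239 mol
Si: 0.203 g ÷ 28.09 g/mol = 0.007227 mol
Divide by the smallest (0.007227 mol Si): O 2.992, Pb 1.002, Si 1.000
→ O3PbSi

O3PbSi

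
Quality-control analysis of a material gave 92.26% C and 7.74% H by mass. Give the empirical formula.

CH

Assume 100 g: 92.26 g C, 7.74 g H.
n(C) = 92.26/12.01 = 7.682, n(H) = 7.74/1.008 = 7.679
Smallest is H at 7.679 mol; normalising gives C 1.000, H 1.000
≈ 1:1 → CH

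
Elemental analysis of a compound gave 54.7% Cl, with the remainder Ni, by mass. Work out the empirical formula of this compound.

Assume 100 g: 54.7 g Cl, 45.3 g Ni.
n(Cl) = 54.7/35.45 = 1.543, n(Ni) = 45.3/58.69 = 0.7719
Smallest is Ni at 0.7719 mol; normalising gives Cl 1.999, Ni 1.000
→ Cl2Ni

Cl2Ni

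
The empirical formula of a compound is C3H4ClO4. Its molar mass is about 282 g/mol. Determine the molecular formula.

Empirical-formula mass = 139.51 g/mol
n = 282 / 139.51 = 2.02 ≈ 2
Molecular formula = (C3H4ClO4)2 = C6H8Cl2O8

C6H8Cl2O8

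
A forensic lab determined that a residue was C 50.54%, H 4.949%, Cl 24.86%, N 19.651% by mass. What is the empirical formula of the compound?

C6H7ClN2

Assume 100 g: 50.54 g C, 4.949 g H, 24.86 g Cl, 19.651 g N.
Moles — C: 50.54 / 12.01 = 4.208 mol; H: 4.949 / 1.008 = 4.91 mol; Cl: 24.86 / 35.45 = 0.7013 mol; N: 19.651 / 14.01 = 1.403 mol
Smallest is Cl at 0.7013 mol; normalising gives C 6.001, H 7.001, Cl 1.000, N 2.000
Ratio ≈ 6:7:1:2, so the empirical formula is C6H7ClN2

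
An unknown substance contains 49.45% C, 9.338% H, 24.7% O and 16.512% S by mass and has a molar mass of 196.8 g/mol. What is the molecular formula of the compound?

C8H18O3S

Assume 100 g: 49.45 g C, 9.338 g H, 24.7 g O, 16.512 g S.
Moles — C: 49.45 / 12.01 = 4.117 mol; H: 9.338 / 1.008 = 9.264 mol; O: 24.7 / 16.00 = 1.544 mol; S: 16.512 / 32.07 = 0.5149 mol
Divide by the smallest (0.5149 mol S): C 7.997, H 17.993, O 2.998, S 1.000
≈ 8:18:3:1 → C8H18O3S
Empirical-formula mass = 194.29 g/mol
n = 196.8 / 194.29 = 1.01 ≈ 1
Molecular formula = empirical formula = C8H18O3S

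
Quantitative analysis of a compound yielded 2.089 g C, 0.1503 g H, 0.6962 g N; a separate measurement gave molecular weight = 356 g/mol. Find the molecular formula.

C21H18N6

C: 2.089 g ÷ 12.01 g/mol = 0.1739 mol
H: 0.1503 g ÷ 1.008 g/mol = 0.1491 mol
N: 0.6962 g ÷ 14.01 g/mol = 0.04969 mol
Smallest is N at 0.04969 mol; normalising gives C 3.500, H 3.001, N 1.000
Multiply by 2: C 7.00, H 6.00, N 2.00 → C7H6N2
Empirical-formula mass = 118.14 g/mol
n = 356 / 118.14 = 3.01 ≈ 3
Molecular formula = (C7H6N2)×3 = C21H18N6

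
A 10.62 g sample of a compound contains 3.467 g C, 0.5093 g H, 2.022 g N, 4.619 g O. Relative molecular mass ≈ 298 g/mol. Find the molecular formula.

C: 3.467 g ÷ 12.01 g/mol = 0.2887 mol
H: 0.5093 g ÷ 1.008 g/mol = 0.5053 mol
N: 2.022 g ÷ 14.01 g/mol = 0.1443 mol
O: 4.619 g ÷ 16.00 g/mol = 0.2887 mol
Smallest is N at 0.1443 mol; normalising gives C 2.000, H 3.501, N 1.000, O 2.000
×2: C 4.00, H 7.00, N 2.00, O 4.00 → C4H7N2O4
Empirical-formula mass = 147.12 g/mol
n = 298 / 147.12 = 2.03 ≈ 2
Molecular formula = (C4H7N2O4)×2 = C8H14N4O8

C8H14N4O8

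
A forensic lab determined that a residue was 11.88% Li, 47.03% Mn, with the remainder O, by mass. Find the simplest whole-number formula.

Assume 100 g: 11.88 g Li, 47.03 g Mn, 41.09 g O.
n(Li) = 11.88/6.94 = 1.712, n(Mn) = 47.03/54.94 = 0.856, n(O) = 41.09/16.00 = 2.568
Divide by the smallest (0.856 mol Mn): Li 2.000, Mn 1.000, O 3.000
→ Li2MnO3

Li2MnO3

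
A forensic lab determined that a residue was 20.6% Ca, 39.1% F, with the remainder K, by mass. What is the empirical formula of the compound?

CaF4K2

Assume 100 g: 20.6 g Ca, 39.1 g F, 40.3 g K.
Ca: 20.6 g ÷ 40.08 g/mol = 0.514 mol
F: 39.1 g ÷ 19.00 g/mol = 2.058 mol
K: 40.3 g ÷ 39.10 g/mol = 1.031 mol
Smallest is Ca at 0.514 mol; normalising gives Ca 1.000, F 4.004, K 2.005
≈ 1:4:2 → CaF4K2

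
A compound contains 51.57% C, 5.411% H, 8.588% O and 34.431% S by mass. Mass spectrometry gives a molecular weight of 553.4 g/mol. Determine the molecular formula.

Assume 100 g: 51.57 g C, 5.411 g H, 8.588 g O, 34.431 g S.
C: 51.57 g ÷ 12.01 g/mol = 4.294 mol
H: 5.411 g ÷ 1.008 g/mol = 5.368 mol
O: 8.588 g ÷ 16.00 g/mol = 0.5367 mol
S: 34.431 g ÷ 32.07 g/mol = 1.074 mol
Ratios (÷ 0.5367): C 8.000, H 10.001, O 1.000, S 2.000
≈ 8:10:1:2 → C8H10OS2
Empirical-formula mass = 186.30 g/mol
n = 553.4 / 186.30 = 2.97 ≈ 3
Molecular formula = (C8H10OS2)×3 = C24H30O3S6

C24H30O3S6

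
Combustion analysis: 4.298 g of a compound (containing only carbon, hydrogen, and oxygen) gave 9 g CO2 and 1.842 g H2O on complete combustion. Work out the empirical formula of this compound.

mol C = 9 / 44.01 = 0.2045; mass C = 0.2045 × 12.01 = 2.456 g
mol H = 2 × (1.842 / 18.02) = 0.2044; mass H = 0.2044 × 1.008 = 0.2061 g
mass O = 4.298 − (2.662) = 1.636 g → mol O = 0.1022
Ratios (÷ 0.1022): C 2.000, H 2.000, O 1.000
Ratio ≈ 2:2:1, so the empirical formula is C2H2O

C2H2O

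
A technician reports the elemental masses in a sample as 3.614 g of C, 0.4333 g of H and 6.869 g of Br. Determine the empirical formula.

Moles — C: 3.614 / 12.01 = 0.3009 mol; H: 0.4333 / 1.008 = 0.4299 mol; Br: 6.869 / 79.90 = 0.08597 mol
Smallest is Br at 0.08597 mol; normalising gives C 3.500, H 5.000, Br 1.000
×2: C 7.00, H 10.00, Br 2.00 → C7H10Br2

C7H10Br2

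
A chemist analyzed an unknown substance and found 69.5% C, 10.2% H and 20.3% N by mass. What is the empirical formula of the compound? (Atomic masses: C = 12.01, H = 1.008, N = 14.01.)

Assume 100 g: 69.5 g C, 10.2 g H, 20.3 g N.
Moles — C: 69.5 / 12.01 = 5.787 mol; H: 10.2 / 1.008 = 10.12 mol; N: 20.3 / 14.01 = 1.449 mol
Divide by the smallest (1.449 mol N): C 3.994, H 6.984, N 1.000
Ratio ≈ 4:7:1, so the empirical formula is C4H7N

C4H7N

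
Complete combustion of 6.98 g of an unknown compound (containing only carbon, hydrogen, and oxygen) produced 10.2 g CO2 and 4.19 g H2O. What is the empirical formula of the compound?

mol C = 10.2 / 44.01 = 0.2318; mass C = 0.2318 × 12.01 = 2.784 g
mol H = 2 × (4.19 / 18.02) = 0.4650; mass H = 0.4650 × 1.008 = 0.4688 g
mass O = 6.98 − (3.252) = 3.728 g → mol O = 0.2330
Smallest is C at 0.2318 mol; normalising gives C 1.000, H 2.007, O 1.005
Ratio ≈ 1:2:1, so the empirical formula is CH2O

CH2O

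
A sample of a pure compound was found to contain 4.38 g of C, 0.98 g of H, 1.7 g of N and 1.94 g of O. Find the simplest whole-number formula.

C3H8NO

n(C) = 4.38/12.01 = 0.3647, n(H) = 0.98/1.008 = 0.9722, n(N) = 1.7/14.01 = 0.1213, n(O) = 1.94/16.00 = 0.1212
Ratios (÷ 0.1212): C 3.008, H 8.018, N 1.001, O 1.000
≈ 3:8:1:1 → C3H8NO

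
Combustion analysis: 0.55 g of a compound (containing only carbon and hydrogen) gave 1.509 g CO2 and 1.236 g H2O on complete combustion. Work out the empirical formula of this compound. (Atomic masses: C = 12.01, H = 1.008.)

CH4

mol C = 1.509 / 44.01 = 0.03429; mass C = 0.03429 × 12.01 = 0.4118 g
mol H = 2 × (1.236 / 18.02) = 0.1372; mass H = 0.1372 × 1.008 = 0.1383 g
Divide by the smallest (0.03429 mol C): C 1.000, H 4.001
→ CH4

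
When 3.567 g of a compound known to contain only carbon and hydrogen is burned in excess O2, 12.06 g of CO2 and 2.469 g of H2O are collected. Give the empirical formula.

CH

mol C = 12.06 / 44.01 = 0.2740; mass C = 0.2740 × 12.01 = 3.291 g
mol H = 2 × (2.469 / 18.02) = 0.2740; mass H = 0.2740 × 1.008 = 0.2762 g
Smallest is C at 0.274 mol; normalising gives C 1.000, H 1.000
≈ 1:1 → CH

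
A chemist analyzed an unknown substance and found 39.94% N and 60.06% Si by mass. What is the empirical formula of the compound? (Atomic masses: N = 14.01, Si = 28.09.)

N4Si3

Assume 100 g: 39.94 g N, 60.06 g Si.
Moles — N: 39.94 / 14.01 = 2.851 mol; Si: 60.06 / 28.09 = 2.138 mol
Ratios (÷ 2.138): N 1.333, Si 1.000
×3: N 4.00, Si 3.00 → N4Si3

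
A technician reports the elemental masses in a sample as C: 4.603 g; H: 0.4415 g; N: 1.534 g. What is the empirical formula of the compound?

C: 4.603 g ÷ 12.01 g/mol = 0.3833 mol
H: 0.4415 g ÷ 1.008 g/mol = 0.438 mol
N: 1.534 g ÷ 14.01 g/mol = 0.1095 mol
Ratios (÷ 0.1095): C 3.500, H 4.000, N 1.000
×2: C 7.00, H 8.00, N 2.00 → C7H8N2

C7H8N2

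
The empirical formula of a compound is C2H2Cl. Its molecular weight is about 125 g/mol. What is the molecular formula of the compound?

Empirical-formula mass = 61.49 g/mol
n = 125 / 61.49 = 2.03 ≈ 2
Molecular formula = (C2H2Cl)2 = C4H4Cl2

C4H4Cl2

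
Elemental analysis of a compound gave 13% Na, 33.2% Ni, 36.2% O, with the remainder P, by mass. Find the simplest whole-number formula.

NaNiO4P

Assume 100 g: 13 g Na, 33.2 g Ni, 36.2 g O, 17.6 g P.
Moles — Na: 13 / 22.99 = 0.5655 mol; Ni: 33.2 / 58.69 = 0.5657 mol; O: 36.2 / 16.00 = 2.263 mol; P: 17.6 / 30.97 = 0.5683 mol
Divide by the smallest (0.5655 mol Na): Na 1.000, Ni 1.000, O 4.001, P 1.005
Ratio ≈ 1:1:4:1, so the empirical formula is NaNiO4P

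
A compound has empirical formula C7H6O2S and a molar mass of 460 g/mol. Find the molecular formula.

Empirical-formula mass = 154.19 g/mol
n = 460 / 154.19 = 2.98 ≈ 3
Molecular formula = (C7H6O2S)3 = C21H18O6S3

C21H18O6S3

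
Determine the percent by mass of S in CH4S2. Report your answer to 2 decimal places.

Molar mass = 1(12.01) + 4(1.008) + 2(32.07) = 80.182 g/mol
Mass of S per mole = 2 × 32.07 = 64.140 g
% S = 64.140 / 80.182 × 100 = 79.99%

79.99%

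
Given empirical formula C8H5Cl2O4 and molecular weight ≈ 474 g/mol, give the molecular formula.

Empirical-formula mass = 236.02 g/mol
n = 474 / 236.02 = 2.01 ≈ 2
Molecular formula = (C8H5Cl2O4)2 = C16H10Cl4O8

C16H10Cl4O8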